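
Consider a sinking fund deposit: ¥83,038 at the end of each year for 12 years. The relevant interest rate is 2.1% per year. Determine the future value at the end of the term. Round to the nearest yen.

¥1,119,997

This is an ordinary annuity: 12 deposits of ¥83,038 at the end of each year.
Periodic rate r = 0.021 per year.
FV = PMT × [((1+r)^n − 1)/r] = 83,038 × [(1+r)^12 − 1] / r = ¥1,119,997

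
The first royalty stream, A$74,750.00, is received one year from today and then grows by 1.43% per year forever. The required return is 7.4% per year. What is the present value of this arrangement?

A$1,252,093.80

Periodic rate r = 0.074 per year.
Growing perpetuity (Gordon): PV = PMT₁ / (r − g) = 74,750 / (r − 0.0143) = A$1,252,093.80.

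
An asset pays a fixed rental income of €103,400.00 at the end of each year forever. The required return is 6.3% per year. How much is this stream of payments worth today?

Periodic rate r = 0.063 per year.
Level perpetuity: PV = PMT / r = 103,400 / (0.063) = €1,641,269.84.

€1,641,269.84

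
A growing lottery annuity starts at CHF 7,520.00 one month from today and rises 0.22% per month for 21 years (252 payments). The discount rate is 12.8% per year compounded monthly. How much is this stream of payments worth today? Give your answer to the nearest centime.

CHF 781,575.44

Periodic rate r = 0.128/12 per month; n is counted in months.
Growing ordinary annuity: PV = PMT₁ × [1 − ((1+g)/(1+r))^n] / (r − g) = 7,520 × [1 − ((1+0.0022)/(1+r))^252] / (r − 0.0022) = CHF 781,575.44.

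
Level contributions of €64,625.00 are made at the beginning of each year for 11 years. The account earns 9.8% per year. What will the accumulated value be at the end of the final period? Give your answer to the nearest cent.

€1,300,831.48

This is an annuity due: 11 deposits of €64,625.00 at the beginning of each year.
Periodic rate r = 0.098 per year.
FV = PMT × [((1+r)^n − 1)/r] × (1+r) = 64,625 × [(1+r)^11 − 1] / r × (1+r) = €1,300,831.48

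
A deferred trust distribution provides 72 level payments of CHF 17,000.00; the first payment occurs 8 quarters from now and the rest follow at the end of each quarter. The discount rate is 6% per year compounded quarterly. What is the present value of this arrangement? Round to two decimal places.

CHF 671,588.73

Ordinary annuity of 72 payments, first payment at period 8.
Periodic rate r = 0.06/4 per quarter; n is counted in quarters.
The ordinary-annuity PV formula values the stream one period before the first payment (period 7); discount that back 7 periods:
PV₀ = 17,000 × [1 − (1+r)^−72] / r × (1+r)^−7 = CHF 671,588.73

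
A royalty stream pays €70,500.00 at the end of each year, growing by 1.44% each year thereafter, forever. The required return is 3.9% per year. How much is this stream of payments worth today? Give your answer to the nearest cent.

Periodic rate r = 0.039 per year.
Growing perpetuity (Gordon): PV = PMT₁ / (r − g) = 70,500 / (r − 0.0144) = €2,865,853.66.

€2,865,853.66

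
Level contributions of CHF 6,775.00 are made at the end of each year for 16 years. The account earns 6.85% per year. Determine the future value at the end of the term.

CHF 186,598.20

This is an ordinary annuity: 16 deposits of CHF 6,775.00 at the end of each year.
Periodic rate r = 0.0685 per year.
FV = PMT × [((1+r)^n − 1)/r] = 6,775 × [(1+r)^16 − 1] / r = CHF 186,598.20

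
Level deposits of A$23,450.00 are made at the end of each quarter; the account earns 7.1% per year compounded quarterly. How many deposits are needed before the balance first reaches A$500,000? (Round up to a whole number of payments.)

19 payments

Periodic rate r = 0.071/4 per quarter; n is counted in quarters.
Ordinary annuity FV: 500,000 = 23,450 × [((1+r)^n − 1)/r].
(1+r)^n = 1 + 500,000 × r / 23,450, so n = ln(1 + 500,000·r/23,450) / ln(1+r) = 18.24.
Round up to a whole number of payments: n = 19.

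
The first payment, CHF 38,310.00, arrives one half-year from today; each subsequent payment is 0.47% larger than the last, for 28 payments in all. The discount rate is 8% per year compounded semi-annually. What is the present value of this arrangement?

CHF 672,579.82

Periodic rate r = 0.08/2 per half-year; n is counted in half-years.
Growing ordinary annuity: PV = PMT₁ × [1 − ((1+g)/(1+r))^n] / (r − g) = 38,310 × [1 − ((1+0.0047)/(1+r))^28] / (r − 0.0047) = CHF 672,579.82.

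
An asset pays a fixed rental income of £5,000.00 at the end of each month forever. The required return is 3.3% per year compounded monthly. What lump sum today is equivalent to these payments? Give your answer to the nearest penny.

Periodic rate r = 0.033/12 per month.
Level perpetuity: PV = PMT / r = 5,000 / (0.033/12) = £1,818,181.82.

£1,818,181.82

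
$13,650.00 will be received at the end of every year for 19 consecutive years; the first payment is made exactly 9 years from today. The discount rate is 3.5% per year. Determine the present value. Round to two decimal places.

Ordinary annuity of 19 payments, first payment at period 9.
Periodic rate r = 0.035 per year.
The ordinary-annuity PV formula values the stream one period before the first payment (period 8); discount that back 8 periods:
PV₀ = 13,650 × [1 − (1+r)^−19] / r × (1+r)^−8 = $142,115.73

$142,115.73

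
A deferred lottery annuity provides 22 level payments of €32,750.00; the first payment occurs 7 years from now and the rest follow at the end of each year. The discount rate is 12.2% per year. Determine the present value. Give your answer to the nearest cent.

€123,861.48

Ordinary annuity of 22 payments, first payment at period 7.
Periodic rate r = 0.122 per year.
The ordinary-annuity PV formula values the stream one period before the first payment (period 6); discount that back 6 periods:
PV₀ = 32,750 × [1 − (1+r)^−22] / r × (1+r)^−6 = €123,861.48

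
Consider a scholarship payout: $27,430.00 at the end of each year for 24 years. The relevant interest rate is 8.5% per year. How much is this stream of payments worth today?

$277,155.38

This is an ordinary annuity: 24 payments of $27,430.00 at the end of each year.
Periodic rate r = 0.085 per year.
PV = PMT × [(1 − (1+r)^−n)/r] = 27,430 × [1 − (1+r)^−24] / r = $277,155.38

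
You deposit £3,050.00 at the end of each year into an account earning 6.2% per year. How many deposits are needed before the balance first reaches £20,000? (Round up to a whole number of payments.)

Periodic rate r = 0.062 per year.
Ordinary annuity FV: 20,000 = 3,050 × [((1+r)^n − 1)/r].
(1+r)^n = 1 + 20,000 × r / 3,050, so n = ln(1 + 20,000·r/3,050) / ln(1+r) = 5.67.
Round up to a whole number of payments: n = 6.

6 payments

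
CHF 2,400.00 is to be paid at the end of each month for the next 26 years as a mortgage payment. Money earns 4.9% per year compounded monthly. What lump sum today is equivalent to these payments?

This is an ordinary annuity: 312 payments of CHF 2,400.00 at the end of each month.
Periodic rate r = 0.049/12 per month; n is counted in months.
PV = PMT × [(1 − (1+r)^−n)/r] = 2,400 × [1 − (1+r)^−312] / r = CHF 422,926.79

CHF 422,926.79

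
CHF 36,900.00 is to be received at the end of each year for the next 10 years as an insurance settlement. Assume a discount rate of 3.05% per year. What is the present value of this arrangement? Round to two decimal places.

This is an ordinary annuity: 10 payments of CHF 36,900.00 at the end of each year.
Periodic rate r = 0.0305 per year.
PV = PMT × [(1 − (1+r)^−n)/r] = 36,900 × [1 − (1+r)^−10] / r = CHF 313,962.82

CHF 313,962.82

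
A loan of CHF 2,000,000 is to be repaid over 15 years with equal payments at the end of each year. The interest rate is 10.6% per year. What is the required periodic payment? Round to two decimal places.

Level ordinary annuity; solve PV = PMT × [(1 − (1+r)^−n)/r] for PMT.
Periodic rate r = 0.106 per year.
With n = 15: PMT = 2,000,000 / ([(1 − (1+r)^−n)/r]) = CHF 272,016.09

CHF 272,016.09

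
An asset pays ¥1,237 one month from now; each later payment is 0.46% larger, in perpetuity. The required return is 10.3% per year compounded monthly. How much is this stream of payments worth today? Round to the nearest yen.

Periodic rate r = 0.103/12 per month.
Growing perpetuity (Gordon): PV = PMT₁ / (r − g) = 1,237 / (r − 0.0046) = ¥310,544.

¥310,544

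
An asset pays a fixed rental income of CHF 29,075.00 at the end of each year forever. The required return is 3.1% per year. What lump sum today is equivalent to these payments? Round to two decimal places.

Periodic rate r = 0.031 per year.
Level perpetuity: PV = PMT / r = 29,075 / (0.031) = CHF 937,903.23.

CHF 937,903.23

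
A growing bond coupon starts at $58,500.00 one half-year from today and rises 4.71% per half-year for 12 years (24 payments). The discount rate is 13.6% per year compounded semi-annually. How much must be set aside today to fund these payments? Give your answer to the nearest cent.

$1,057,174.64

Periodic rate r = 0.136/2 per half-year; n is counted in half-years.
Growing ordinary annuity: PV = PMT₁ × [1 − ((1+g)/(1+r))^n] / (r − g) = 58,500 × [1 − ((1+0.0471)/(1+r))^24] / (r − 0.0471) = $1,057,174.64.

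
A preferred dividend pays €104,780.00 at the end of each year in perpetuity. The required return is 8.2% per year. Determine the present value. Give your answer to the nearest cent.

Periodic rate r = 0.082 per year.
Level perpetuity: PV = PMT / r = 104,780 / (0.082) = €1,277,804.88.

€1,277,804.88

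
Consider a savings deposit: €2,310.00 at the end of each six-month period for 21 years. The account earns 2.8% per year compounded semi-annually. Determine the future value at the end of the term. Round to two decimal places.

This is an ordinary annuity: 42 deposits of €2,310.00 at the end of each six-month period.
Periodic rate r = 0.028/2 per half-year; n is counted in half-years.
FV = PMT × [((1+r)^n − 1)/r] = 2,310 × [(1+r)^42 − 1] / r = €130,854.41

€130,854.41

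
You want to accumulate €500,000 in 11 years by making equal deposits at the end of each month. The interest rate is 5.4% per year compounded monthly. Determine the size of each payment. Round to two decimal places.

€2,781.88

Level ordinary annuity; solve FV = PMT × [((1+r)^n − 1)/r] for PMT.
Periodic rate r = 0.054/12 per month; n is counted in months.
With n = 132: PMT = 500,000 / ([((1+r)^n − 1)/r]) = €2,781.88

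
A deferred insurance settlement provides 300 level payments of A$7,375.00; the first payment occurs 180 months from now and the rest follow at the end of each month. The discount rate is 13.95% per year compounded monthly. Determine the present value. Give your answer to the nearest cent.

A$77,643.27

Ordinary annuity of 300 payments, first payment at period 180.
Periodic rate r = 0.1395/12 per month; n is counted in months.
The ordinary-annuity PV formula values the stream one period before the first payment (period 179); discount that back 179 periods:
PV₀ = 7,375 × [1 − (1+r)^−300] / r × (1+r)^−179 = A$77,643.27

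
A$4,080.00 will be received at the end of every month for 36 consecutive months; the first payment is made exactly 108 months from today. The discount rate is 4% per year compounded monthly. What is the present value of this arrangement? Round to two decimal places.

A$96,793.10

Ordinary annuity of 36 payments, first payment at period 108.
Periodic rate r = 0.04/12 per month; n is counted in months.
The ordinary-annuity PV formula values the stream one period before the first payment (period 107); discount that back 107 periods:
PV₀ = 4,080 × [1 − (1+r)^−36] / r × (1+r)^−107 = A$96,793.10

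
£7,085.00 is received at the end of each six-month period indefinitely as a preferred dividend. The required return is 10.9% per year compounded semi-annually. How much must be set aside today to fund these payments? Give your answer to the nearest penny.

£130,000.00

Periodic rate r = 0.109/2 per half-year.
Level perpetuity: PV = PMT / r = 7,085 / (0.109/2) = £130,000.00.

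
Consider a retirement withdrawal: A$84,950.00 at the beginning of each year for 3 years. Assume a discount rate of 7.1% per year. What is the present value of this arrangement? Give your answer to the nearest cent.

A$238,328.52

This is an annuity due: 3 payments of A$84,950.00 at the beginning of each year.
Periodic rate r = 0.071 per year.
PV = PMT × [(1 − (1+r)^−n)/r] × (1+r) = 84,950 × [1 − (1+r)^−3] / r × (1+r) = A$238,328.52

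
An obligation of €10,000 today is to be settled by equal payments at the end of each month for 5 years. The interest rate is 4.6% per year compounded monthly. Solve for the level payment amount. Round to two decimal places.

€186.89

Level ordinary annuity; solve PV = PMT × [(1 − (1+r)^−n)/r] for PMT.
Periodic rate r = 0.046/12 per month; n is counted in months.
With n = 60: PMT = 10,000 / ([(1 − (1+r)^−n)/r]) = €186.89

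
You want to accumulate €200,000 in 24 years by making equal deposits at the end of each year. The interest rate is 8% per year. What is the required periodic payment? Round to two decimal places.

Level ordinary annuity; solve FV = PMT × [((1+r)^n − 1)/r] for PMT.
Periodic rate r = 0.08 per year.
With n = 24: PMT = 200,000 / ([((1+r)^n − 1)/r]) = €2,995.59

€2,995.59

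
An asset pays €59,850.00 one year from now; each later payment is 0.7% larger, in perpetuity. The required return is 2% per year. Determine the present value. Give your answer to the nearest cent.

Periodic rate r = 0.02 per year.
Growing perpetuity (Gordon): PV = PMT₁ / (r − g) = 59,850 / (r − 0.007) = €4,603,846.15.

€4,603,846.15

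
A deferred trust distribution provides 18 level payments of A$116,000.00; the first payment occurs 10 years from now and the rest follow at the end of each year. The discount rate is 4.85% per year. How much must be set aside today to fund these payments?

Ordinary annuity of 18 payments, first payment at period 10.
Periodic rate r = 0.0485 per year.
The ordinary-annuity PV formula values the stream one period before the first payment (period 9); discount that back 9 periods:
PV₀ = 116,000 × [1 − (1+r)^−18] / r × (1+r)^−9 = A$895,871.91

A$895,871.91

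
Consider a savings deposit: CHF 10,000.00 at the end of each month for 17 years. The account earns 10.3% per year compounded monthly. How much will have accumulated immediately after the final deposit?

CHF 5,496,092.33

This is an ordinary annuity: 204 deposits of CHF 10,000.00 at the end of each month.
Periodic rate r = 0.103/12 per month; n is counted in months.
FV = PMT × [((1+r)^n − 1)/r] = 10,000 × [(1+r)^204 − 1] / r = CHF 5,496,092.33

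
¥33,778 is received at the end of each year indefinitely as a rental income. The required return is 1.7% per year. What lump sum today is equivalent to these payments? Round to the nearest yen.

¥1,986,941

Periodic rate r = 0.017 per year.
Level perpetuity: PV = PMT / r = 33,778 / (0.017) = ¥1,986,941.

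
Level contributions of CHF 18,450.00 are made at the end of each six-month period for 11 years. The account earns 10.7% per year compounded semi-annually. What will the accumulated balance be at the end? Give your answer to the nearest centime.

CHF 740,571.80

This is an ordinary annuity: 22 deposits of CHF 18,450.00 at the end of each six-month period.
Periodic rate r = 0.107/2 per half-year; n is counted in half-years.
FV = PMT × [((1+r)^n − 1)/r] = 18,450 × [(1+r)^22 − 1] / r = CHF 740,571.80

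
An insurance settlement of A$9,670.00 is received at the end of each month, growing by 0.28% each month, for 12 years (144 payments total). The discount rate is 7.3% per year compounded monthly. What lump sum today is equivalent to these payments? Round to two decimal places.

A$1,105,740.83

Periodic rate r = 0.073/12 per month; n is counted in months.
Growing ordinary annuity: PV = PMT₁ × [1 − ((1+g)/(1+r))^n] / (r − g) = 9,670 × [1 − ((1+0.0028)/(1+r))^144] / (r − 0.0028) = A$1,105,740.83.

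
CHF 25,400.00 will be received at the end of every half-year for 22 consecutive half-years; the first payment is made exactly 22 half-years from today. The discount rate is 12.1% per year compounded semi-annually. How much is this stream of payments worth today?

Ordinary annuity of 22 payments, first payment at period 22.
Periodic rate r = 0.121/2 per half-year; n is counted in half-years.
The ordinary-annuity PV formula values the stream one period before the first payment (period 21); discount that back 21 periods:
PV₀ = 25,400 × [1 − (1+r)^−22] / r × (1+r)^−21 = CHF 88,696.66

CHF 88,696.66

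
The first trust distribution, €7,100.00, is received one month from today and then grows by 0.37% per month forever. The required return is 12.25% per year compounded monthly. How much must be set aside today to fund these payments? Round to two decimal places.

Periodic rate r = 0.1225/12 per month.
Growing perpetuity (Gordon): PV = PMT₁ / (r − g) = 7,100 / (r − 0.0037) = €1,090,909.09.

€1,090,909.09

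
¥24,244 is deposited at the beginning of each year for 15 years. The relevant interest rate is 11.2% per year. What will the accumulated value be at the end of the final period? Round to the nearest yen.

¥942,504

This is an annuity due: 15 deposits of ¥24,244 at the beginning of each year.
Periodic rate r = 0.112 per year.
FV = PMT × [((1+r)^n − 1)/r] × (1+r) = 24,244 × [(1+r)^15 − 1] / r × (1+r) = ¥942,504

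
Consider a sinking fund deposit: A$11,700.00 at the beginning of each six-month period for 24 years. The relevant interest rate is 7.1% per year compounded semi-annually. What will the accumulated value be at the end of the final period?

This is an annuity due: 48 deposits of A$11,700.00 at the beginning of each six-month period.
Periodic rate r = 0.071/2 per half-year; n is counted in half-years.
FV = PMT × [((1+r)^n − 1)/r] × (1+r) = 11,700 × [(1+r)^48 − 1] / r × (1+r) = A$1,479,733.53

A$1,479,733.53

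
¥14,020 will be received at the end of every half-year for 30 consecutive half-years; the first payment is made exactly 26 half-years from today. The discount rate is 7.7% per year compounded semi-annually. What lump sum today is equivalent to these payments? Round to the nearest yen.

¥96,024

Ordinary annuity of 30 payments, first payment at period 26.
Periodic rate r = 0.077/2 per half-year; n is counted in half-years.
The ordinary-annuity PV formula values the stream one period before the first payment (period 25); discount that back 25 periods:
PV₀ = 14,020 × [1 − (1+r)^−30] / r × (1+r)^−25 = ¥96,024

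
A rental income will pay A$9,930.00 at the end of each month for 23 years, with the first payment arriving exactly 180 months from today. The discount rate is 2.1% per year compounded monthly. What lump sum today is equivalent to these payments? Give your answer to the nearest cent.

Ordinary annuity of 276 payments, first payment at period 180.
Periodic rate r = 0.021/12 per month; n is counted in months.
The ordinary-annuity PV formula values the stream one period before the first payment (period 179); discount that back 179 periods:
PV₀ = 9,930 × [1 − (1+r)^−276] / r × (1+r)^−179 = A$1,588,438.05

A$1,588,438.05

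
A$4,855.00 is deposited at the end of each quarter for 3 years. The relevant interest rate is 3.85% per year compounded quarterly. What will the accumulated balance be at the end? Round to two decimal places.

A$61,445.26

This is an ordinary annuity: 12 deposits of A$4,855.00 at the end of each quarter.
Periodic rate r = 0.0385/4 per quarter; n is counted in quarters.
FV = PMT × [((1+r)^n − 1)/r] = 4,855 × [(1+r)^12 − 1] / r = A$61,445.26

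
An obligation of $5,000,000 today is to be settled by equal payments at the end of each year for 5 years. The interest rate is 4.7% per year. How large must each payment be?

$1,145,313.38

Level ordinary annuity; solve PV = PMT × [(1 − (1+r)^−n)/r] for PMT.
Periodic rate r = 0.047 per year.
With n = 5: PMT = 5,000,000 / ([(1 − (1+r)^−n)/r]) = $1,145,313.38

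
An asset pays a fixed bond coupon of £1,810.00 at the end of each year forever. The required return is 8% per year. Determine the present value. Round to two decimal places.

Periodic rate r = 0.08 per year.
Level perpetuity: PV = PMT / r = 1,810 / (0.08) = £22,625.00.

£22,625.00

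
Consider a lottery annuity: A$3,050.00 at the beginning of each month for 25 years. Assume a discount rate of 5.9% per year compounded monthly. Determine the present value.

A$480,254.46

This is an annuity due: 300 payments of A$3,050.00 at the beginning of each month.
Periodic rate r = 0.059/12 per month; n is counted in months.
PV = PMT × [(1 − (1+r)^−n)/r] × (1+r) = 3,050 × [1 − (1+r)^−300] / r × (1+r) = A$480,254.46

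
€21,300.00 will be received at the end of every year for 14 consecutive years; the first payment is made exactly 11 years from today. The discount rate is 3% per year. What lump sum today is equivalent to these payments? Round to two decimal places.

€179,033.73

Ordinary annuity of 14 payments, first payment at period 11.
Periodic rate r = 0.03 per year.
The ordinary-annuity PV formula values the stream one period before the first payment (period 10); discount that back 10 periods:
PV₀ = 21,300 × [1 − (1+r)^−14] / r × (1+r)^−10 = €179,033.73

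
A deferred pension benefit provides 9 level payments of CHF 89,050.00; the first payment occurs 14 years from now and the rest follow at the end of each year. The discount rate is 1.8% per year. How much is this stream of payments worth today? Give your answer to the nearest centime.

Ordinary annuity of 9 payments, first payment at period 14.
Periodic rate r = 0.018 per year.
The ordinary-annuity PV formula values the stream one period before the first payment (period 13); discount that back 13 periods:
PV₀ = 89,050 × [1 − (1+r)^−9] / r × (1+r)^−13 = CHF 581,938.46

CHF 581,938.46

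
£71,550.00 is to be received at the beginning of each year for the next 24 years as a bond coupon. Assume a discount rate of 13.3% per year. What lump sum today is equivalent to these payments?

£579,078.14

This is an annuity due: 24 payments of £71,550.00 at the beginning of each year.
Periodic rate r = 0.133 per year.
PV = PMT × [(1 − (1+r)^−n)/r] × (1+r) = 71,550 × [1 − (1+r)^−24] / r × (1+r) = £579,078.14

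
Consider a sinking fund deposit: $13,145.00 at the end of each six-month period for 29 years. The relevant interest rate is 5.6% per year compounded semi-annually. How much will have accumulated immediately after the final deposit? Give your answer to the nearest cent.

$1,859,716.56

This is an ordinary annuity: 58 deposits of $13,145.00 at the end of each six-month period.
Periodic rate r = 0.056/2 per half-year; n is counted in half-years.
FV = PMT × [((1+r)^n − 1)/r] = 13,145 × [(1+r)^58 − 1] / r = $1,859,716.56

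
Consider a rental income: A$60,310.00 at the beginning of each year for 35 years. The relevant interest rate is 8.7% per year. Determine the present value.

A$712,877.92

This is an annuity due: 35 payments of A$60,310.00 at the beginning of each year.
Periodic rate r = 0.087 per year.
PV = PMT × [(1 − (1+r)^−n)/r] × (1+r) = 60,310 × [1 − (1+r)^−35] / r × (1+r) = A$712,877.92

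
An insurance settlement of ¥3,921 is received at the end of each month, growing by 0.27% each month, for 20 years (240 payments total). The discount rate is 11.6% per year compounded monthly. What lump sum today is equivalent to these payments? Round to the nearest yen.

Periodic rate r = 0.116/12 per month; n is counted in months.
Growing ordinary annuity: PV = PMT₁ × [1 − ((1+g)/(1+r))^n] / (r − g) = 3,921 × [1 − ((1+0.0027)/(1+r))^240] / (r − 0.0027) = ¥455,994.

¥455,994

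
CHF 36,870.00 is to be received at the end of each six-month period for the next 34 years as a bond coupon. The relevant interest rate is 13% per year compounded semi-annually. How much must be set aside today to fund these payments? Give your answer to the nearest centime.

This is an ordinary annuity: 68 payments of CHF 36,870.00 at the end of each six-month period.
Periodic rate r = 0.13/2 per half-year; n is counted in half-years.
PV = PMT × [(1 − (1+r)^−n)/r] = 36,870 × [1 − (1+r)^−68] / r = CHF 559,396.72

CHF 559,396.72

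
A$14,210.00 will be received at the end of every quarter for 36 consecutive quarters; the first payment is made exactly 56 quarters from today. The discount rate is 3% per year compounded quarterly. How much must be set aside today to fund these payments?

A$296,273.35

Ordinary annuity of 36 payments, first payment at period 56.
Periodic rate r = 0.03/4 per quarter; n is counted in quarters.
The ordinary-annuity PV formula values the stream one period before the first payment (period 55); discount that back 55 periods:
PV₀ = 14,210 × [1 − (1+r)^−36] / r × (1+r)^−55 = A$296,273.35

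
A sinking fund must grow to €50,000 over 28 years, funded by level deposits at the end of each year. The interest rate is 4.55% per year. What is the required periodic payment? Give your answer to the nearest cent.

€918.84

Level ordinary annuity; solve FV = PMT × [((1+r)^n − 1)/r] for PMT.
Periodic rate r = 0.0455 per year.
With n = 28: PMT = 50,000 / ([((1+r)^n − 1)/r]) = €918.84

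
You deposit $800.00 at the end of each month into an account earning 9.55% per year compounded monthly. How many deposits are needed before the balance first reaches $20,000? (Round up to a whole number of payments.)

23 payments

Periodic rate r = 0.0955/12 per month; n is counted in months.
Ordinary annuity FV: 20,000 = 800 × [((1+r)^n − 1)/r].
(1+r)^n = 1 + 20,000 × r / 800, so n = ln(1 + 20,000·r/800) / ln(1+r) = 22.89.
Round up to a whole number of payments: n = 23.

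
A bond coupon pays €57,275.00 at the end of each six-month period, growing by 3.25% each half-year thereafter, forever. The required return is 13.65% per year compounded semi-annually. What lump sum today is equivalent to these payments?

€1,602,097.90

Periodic rate r = 0.1365/2 per half-year.
Growing perpetuity (Gordon): PV = PMT₁ / (r − g) = 57,275 / (r − 0.0325) = €1,602,097.90.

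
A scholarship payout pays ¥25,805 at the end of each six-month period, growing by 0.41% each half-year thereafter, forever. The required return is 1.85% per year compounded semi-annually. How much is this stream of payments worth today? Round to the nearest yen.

Periodic rate r = 0.0185/2 per half-year.
Growing perpetuity (Gordon): PV = PMT₁ / (r − g) = 25,805 / (r − 0.0041) = ¥5,010,680.

¥5,010,680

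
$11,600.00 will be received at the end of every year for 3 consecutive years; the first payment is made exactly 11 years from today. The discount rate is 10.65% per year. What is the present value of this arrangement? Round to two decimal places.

$10,366.77

Ordinary annuity of 3 payments, first payment at period 11.
Periodic rate r = 0.1065 per year.
The ordinary-annuity PV formula values the stream one period before the first payment (period 10); discount that back 10 periods:
PV₀ = 11,600 × [1 − (1+r)^−3] / r × (1+r)^−10 = $10,366.77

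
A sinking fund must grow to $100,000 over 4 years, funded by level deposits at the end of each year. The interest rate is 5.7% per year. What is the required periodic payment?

$22,961.16

Level ordinary annuity; solve FV = PMT × [((1+r)^n − 1)/r] for PMT.
Periodic rate r = 0.057 per year.
With n = 4: PMT = 100,000 / ([((1+r)^n − 1)/r]) = $22,961.16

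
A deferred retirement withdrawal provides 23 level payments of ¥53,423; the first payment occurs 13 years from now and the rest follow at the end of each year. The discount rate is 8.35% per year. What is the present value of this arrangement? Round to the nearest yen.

Ordinary annuity of 23 payments, first payment at period 13.
Periodic rate r = 0.0835 per year.
The ordinary-annuity PV formula values the stream one period before the first payment (period 12); discount that back 12 periods:
PV₀ = 53,423 × [1 − (1+r)^−23] / r × (1+r)^−12 = ¥205,757

¥205,757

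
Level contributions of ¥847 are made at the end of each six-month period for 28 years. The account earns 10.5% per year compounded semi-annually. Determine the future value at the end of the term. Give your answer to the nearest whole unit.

¥267,111

This is an ordinary annuity: 56 deposits of ¥847 at the end of each six-month period.
Periodic rate r = 0.105/2 per half-year; n is counted in half-years.
FV = PMT × [((1+r)^n − 1)/r] = 847 × [(1+r)^56 − 1] / r = ¥267,111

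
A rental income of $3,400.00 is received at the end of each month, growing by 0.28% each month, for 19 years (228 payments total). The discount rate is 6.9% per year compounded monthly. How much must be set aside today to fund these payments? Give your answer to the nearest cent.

Periodic rate r = 0.069/12 per month; n is counted in months.
Growing ordinary annuity: PV = PMT₁ × [1 − ((1+g)/(1+r))^n] / (r − g) = 3,400 × [1 − ((1+0.0028)/(1+r))^228] / (r − 0.0028) = $562,621.64.

$562,621.64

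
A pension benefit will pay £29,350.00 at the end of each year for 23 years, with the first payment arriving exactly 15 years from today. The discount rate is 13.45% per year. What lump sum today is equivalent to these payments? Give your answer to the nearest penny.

£35,245.61

Ordinary annuity of 23 payments, first payment at period 15.
Periodic rate r = 0.1345 per year.
The ordinary-annuity PV formula values the stream one period before the first payment (period 14); discount that back 14 periods:
PV₀ = 29,350 × [1 − (1+r)^−23] / r × (1+r)^−14 = £35,245.61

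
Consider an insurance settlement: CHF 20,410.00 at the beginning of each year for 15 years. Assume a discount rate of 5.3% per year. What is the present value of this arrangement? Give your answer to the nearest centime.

CHF 218,621.28

This is an annuity due: 15 payments of CHF 20,410.00 at the beginning of each year.
Periodic rate r = 0.053 per year.
PV = PMT × [(1 − (1+r)^−n)/r] × (1+r) = 20,410 × [1 − (1+r)^−15] / r × (1+r) = CHF 218,621.28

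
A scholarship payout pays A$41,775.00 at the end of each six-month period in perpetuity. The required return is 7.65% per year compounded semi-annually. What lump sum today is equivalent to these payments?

Periodic rate r = 0.0765/2 per half-year.
Level perpetuity: PV = PMT / r = 41,775 / (0.0765/2) = A$1,092,156.86.

A$1,092,156.86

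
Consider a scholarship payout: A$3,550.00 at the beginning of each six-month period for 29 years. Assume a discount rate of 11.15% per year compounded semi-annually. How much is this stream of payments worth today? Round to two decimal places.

This is an annuity due: 58 payments of A$3,550.00 at the beginning of each six-month period.
Periodic rate r = 0.1115/2 per half-year; n is counted in half-years.
PV = PMT × [(1 − (1+r)^−n)/r] × (1+r) = 3,550 × [1 − (1+r)^−58] / r × (1+r) = A$64,336.44

A$64,336.44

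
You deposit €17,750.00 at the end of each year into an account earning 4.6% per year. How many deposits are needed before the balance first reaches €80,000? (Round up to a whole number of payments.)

Periodic rate r = 0.046 per year.
Ordinary annuity FV: 80,000 = 17,750 × [((1+r)^n − 1)/r].
(1+r)^n = 1 + 80,000 × r / 17,750, so n = ln(1 + 80,000·r/17,750) / ln(1+r) = 4.19.
Round up to a whole number of payments: n = 5.

5 payments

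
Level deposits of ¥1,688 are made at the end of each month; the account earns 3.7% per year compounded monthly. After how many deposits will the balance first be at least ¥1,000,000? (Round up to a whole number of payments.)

Periodic rate r = 0.037/12 per month; n is counted in months.
Ordinary annuity FV: 1,000,000 = 1,688 × [((1+r)^n − 1)/r].
(1+r)^n = 1 + 1,000,000 × r / 1,688, so n = ln(1 + 1,000,000·r/1,688) / ln(1+r) = 337.52.
Round up to a whole number of payments: n = 338.

338 payments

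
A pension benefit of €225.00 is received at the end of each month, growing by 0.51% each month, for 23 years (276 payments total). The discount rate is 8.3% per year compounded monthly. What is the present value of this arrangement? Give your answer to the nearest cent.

Periodic rate r = 0.083/12 per month; n is counted in months.
Growing ordinary annuity: PV = PMT₁ × [1 − ((1+g)/(1+r))^n] / (r − g) = 225 × [1 − ((1+0.0051)/(1+r))^276] / (r − 0.0051) = €48,612.57.

€48,612.57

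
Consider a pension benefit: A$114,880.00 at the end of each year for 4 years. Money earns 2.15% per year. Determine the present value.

A$435,844.24

This is an ordinary annuity: 4 payments of A$114,880.00 at the end of each year.
Periodic rate r = 0.0215 per year.
PV = PMT × [(1 − (1+r)^−n)/r] = 114,880 × [1 − (1+r)^−4] / r = A$435,844.24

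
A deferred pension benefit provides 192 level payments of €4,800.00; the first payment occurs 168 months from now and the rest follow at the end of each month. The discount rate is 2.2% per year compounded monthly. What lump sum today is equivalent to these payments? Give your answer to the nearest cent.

€571,702.08

Ordinary annuity of 192 payments, first payment at period 168.
Periodic rate r = 0.022/12 per month; n is counted in months.
The ordinary-annuity PV formula values the stream one period before the first payment (period 167); discount that back 167 periods:
PV₀ = 4,800 × [1 − (1+r)^−192] / r × (1+r)^−167 = €571,702.08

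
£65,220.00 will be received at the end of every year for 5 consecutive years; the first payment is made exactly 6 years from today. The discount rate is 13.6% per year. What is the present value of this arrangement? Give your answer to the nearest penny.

£119,498.07

Ordinary annuity of 5 payments, first payment at period 6.
Periodic rate r = 0.136 per year.
The ordinary-annuity PV formula values the stream one period before the first payment (period 5); discount that back 5 periods:
PV₀ = 65,220 × [1 − (1+r)^−5] / r × (1+r)^−5 = £119,498.07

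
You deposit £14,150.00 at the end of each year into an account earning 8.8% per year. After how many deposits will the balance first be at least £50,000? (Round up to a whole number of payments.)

4 payments

Periodic rate r = 0.088 per year.
Ordinary annuity FV: 50,000 = 14,150 × [((1+r)^n − 1)/r].
(1+r)^n = 1 + 50,000 × r / 14,150, so n = ln(1 + 50,000·r/14,150) / ln(1+r) = 3.21.
Round up to a whole number of payments: n = 4.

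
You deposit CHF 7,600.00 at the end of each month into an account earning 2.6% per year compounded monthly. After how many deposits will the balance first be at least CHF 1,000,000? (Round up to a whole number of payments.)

Periodic rate r = 0.026/12 per month; n is counted in months.
Ordinary annuity FV: 1,000,000 = 7,600 × [((1+r)^n − 1)/r].
(1+r)^n = 1 + 1,000,000 × r / 7,600, so n = ln(1 + 1,000,000·r/7,600) / ln(1+r) = 115.89.
Round up to a whole number of payments: n = 116.

116 payments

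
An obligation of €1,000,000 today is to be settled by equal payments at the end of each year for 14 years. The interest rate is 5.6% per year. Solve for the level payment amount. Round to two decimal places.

Level ordinary annuity; solve PV = PMT × [(1 − (1+r)^−n)/r] for PMT.
Periodic rate r = 0.056 per year.
With n = 14: PMT = 1,000,000 / ([(1 − (1+r)^−n)/r]) = €104,936.25

€104,936.25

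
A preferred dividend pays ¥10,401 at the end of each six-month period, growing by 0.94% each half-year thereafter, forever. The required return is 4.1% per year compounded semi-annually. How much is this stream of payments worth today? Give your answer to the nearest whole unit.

Periodic rate r = 0.041/2 per half-year.
Growing perpetuity (Gordon): PV = PMT₁ / (r − g) = 10,401 / (r − 0.0094) = ¥937,027.

¥937,027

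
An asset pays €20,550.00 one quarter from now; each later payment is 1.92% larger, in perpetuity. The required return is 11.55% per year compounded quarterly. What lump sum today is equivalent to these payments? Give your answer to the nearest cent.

Periodic rate r = 0.1155/4 per quarter.
Growing perpetuity (Gordon): PV = PMT₁ / (r − g) = 20,550 / (r − 0.0192) = €2,124,031.01.

€2,124,031.01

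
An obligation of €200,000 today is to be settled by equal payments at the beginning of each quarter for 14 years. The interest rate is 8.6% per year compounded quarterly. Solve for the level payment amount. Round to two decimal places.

Level annuity due; solve PV = PMT × [(1 − (1+r)^−n)/r] × (1+r) for PMT.
Periodic rate r = 0.086/4 per quarter; n is counted in quarters.
With n = 56: PMT = 200,000 / ([(1 − (1+r)^−n)/r] × (1+r)) = €6,046.77

€6,046.77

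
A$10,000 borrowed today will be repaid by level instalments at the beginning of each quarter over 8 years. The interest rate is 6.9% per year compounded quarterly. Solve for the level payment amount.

A$402.33

Level annuity due; solve PV = PMT × [(1 − (1+r)^−n)/r] × (1+r) for PMT.
Periodic rate r = 0.069/4 per quarter; n is counted in quarters.
With n = 32: PMT = 10,000 / ([(1 − (1+r)^−n)/r] × (1+r)) = A$402.33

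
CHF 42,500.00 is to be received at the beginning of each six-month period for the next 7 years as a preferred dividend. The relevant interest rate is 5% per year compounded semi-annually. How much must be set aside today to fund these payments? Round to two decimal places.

CHF 509,285.36

This is an annuity due: 14 payments of CHF 42,500.00 at the beginning of each six-month period.
Periodic rate r = 0.05/2 per half-year; n is counted in half-years.
PV = PMT × [(1 − (1+r)^−n)/r] × (1+r) = 42,500 × [1 − (1+r)^−14] / r × (1+r) = CHF 509,285.36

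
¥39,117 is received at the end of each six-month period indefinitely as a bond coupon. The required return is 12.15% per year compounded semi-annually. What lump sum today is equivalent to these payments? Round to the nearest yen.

Periodic rate r = 0.1215/2 per half-year.
Level perpetuity: PV = PMT / r = 39,117 / (0.1215/2) = ¥643,901.

¥643,901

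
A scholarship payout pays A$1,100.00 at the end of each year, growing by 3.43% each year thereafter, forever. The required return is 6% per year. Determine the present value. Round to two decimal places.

Periodic rate r = 0.06 per year.
Growing perpetuity (Gordon): PV = PMT₁ / (r − g) = 1,100 / (r − 0.0343) = A$42,801.56.

A$42,801.56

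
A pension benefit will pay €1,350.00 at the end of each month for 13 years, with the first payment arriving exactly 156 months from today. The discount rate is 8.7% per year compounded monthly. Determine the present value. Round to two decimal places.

€41,081.43

Ordinary annuity of 156 payments, first payment at period 156.
Periodic rate r = 0.087/12 per month; n is counted in months.
The ordinary-annuity PV formula values the stream one period before the first payment (period 155); discount that back 155 periods:
PV₀ = 1,350 × [1 − (1+r)^−156] / r × (1+r)^−155 = €41,081.43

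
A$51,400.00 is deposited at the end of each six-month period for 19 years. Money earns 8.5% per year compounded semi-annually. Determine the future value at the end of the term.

This is an ordinary annuity: 38 deposits of A$51,400.00 at the end of each six-month period.
Periodic rate r = 0.085/2 per half-year; n is counted in half-years.
FV = PMT × [((1+r)^n − 1)/r] = 51,400 × [(1+r)^38 − 1] / r = A$4,671,770.07

A$4,671,770.07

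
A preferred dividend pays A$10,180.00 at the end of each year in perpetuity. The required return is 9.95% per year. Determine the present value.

A$102,311.56

Periodic rate r = 0.0995 per year.
Level perpetuity: PV = PMT / r = 10,180 / (0.0995) = A$102,311.56.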